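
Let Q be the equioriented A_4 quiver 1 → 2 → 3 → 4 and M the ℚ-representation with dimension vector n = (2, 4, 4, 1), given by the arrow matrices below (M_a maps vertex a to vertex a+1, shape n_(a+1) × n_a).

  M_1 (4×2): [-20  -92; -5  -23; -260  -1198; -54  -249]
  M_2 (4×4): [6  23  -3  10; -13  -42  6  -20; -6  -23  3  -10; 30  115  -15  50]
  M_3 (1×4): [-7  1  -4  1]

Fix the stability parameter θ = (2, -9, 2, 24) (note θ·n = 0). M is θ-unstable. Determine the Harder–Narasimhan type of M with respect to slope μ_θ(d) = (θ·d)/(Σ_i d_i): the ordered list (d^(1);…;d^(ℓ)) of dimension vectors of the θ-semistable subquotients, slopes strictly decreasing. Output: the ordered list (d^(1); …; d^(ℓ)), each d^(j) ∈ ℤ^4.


Barcode: M ≅ I[1,2], I[1,3], I[2,2], I[2,4], I[3,3]^2. HN layers by μ_θ (4 steps, strictly decreasing):
  μ^(1)=24; μ^(2)=2; μ^(3)=-7/2; μ^(4)=-9

((0, 0, 0, 1); (0, 0, 4, 0); (2, 2, 0, 0); (0, 2, 0, 0))


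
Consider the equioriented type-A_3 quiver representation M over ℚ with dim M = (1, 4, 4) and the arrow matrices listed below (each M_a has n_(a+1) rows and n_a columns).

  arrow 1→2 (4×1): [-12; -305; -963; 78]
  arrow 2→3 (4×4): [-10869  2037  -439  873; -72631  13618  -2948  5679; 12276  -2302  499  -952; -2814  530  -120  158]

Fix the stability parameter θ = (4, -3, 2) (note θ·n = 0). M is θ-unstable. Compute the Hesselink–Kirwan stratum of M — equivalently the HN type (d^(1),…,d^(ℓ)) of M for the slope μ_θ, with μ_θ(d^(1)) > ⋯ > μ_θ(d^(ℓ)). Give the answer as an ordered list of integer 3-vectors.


Via rank(M_{q-1}∘⋯∘M_p): M ≅ I[1,3], I[2,2], I[2,3]^2, I[3,3].
μ_θ-semistable layers: μ^(1)=2; μ^(2)=1/2; μ^(3)=-3

((0, 0, 4); (1, 1, 0); (0, 3, 0))


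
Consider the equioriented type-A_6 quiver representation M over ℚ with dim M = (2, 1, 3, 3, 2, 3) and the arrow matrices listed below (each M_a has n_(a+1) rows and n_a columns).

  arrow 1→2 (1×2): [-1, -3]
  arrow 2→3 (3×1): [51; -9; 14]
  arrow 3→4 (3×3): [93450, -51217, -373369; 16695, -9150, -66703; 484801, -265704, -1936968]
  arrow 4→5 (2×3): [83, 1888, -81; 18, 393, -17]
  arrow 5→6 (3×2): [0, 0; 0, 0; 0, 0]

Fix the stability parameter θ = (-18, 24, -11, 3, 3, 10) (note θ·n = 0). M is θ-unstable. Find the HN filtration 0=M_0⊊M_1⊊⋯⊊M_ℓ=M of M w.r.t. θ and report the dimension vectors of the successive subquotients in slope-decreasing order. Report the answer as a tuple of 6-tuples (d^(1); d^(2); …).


Via rank(M_{q-1}∘⋯∘M_p): M ≅ I[1,1], I[1,4], I[3,5]^2, I[6,6]^3.
μ_θ-semistable layers: μ^(1)=10; μ^(2)=16/3; μ^(3)=3; μ^(4)=-11; μ^(5)=-18

((0, 0, 0, 0, 0, 3); (0, 1, 1, 1, 0, 0); (0, 0, 0, 2, 2, 0); (0, 0, 2, 0, 0, 0); (2, 0, 0, 0, 0, 0))


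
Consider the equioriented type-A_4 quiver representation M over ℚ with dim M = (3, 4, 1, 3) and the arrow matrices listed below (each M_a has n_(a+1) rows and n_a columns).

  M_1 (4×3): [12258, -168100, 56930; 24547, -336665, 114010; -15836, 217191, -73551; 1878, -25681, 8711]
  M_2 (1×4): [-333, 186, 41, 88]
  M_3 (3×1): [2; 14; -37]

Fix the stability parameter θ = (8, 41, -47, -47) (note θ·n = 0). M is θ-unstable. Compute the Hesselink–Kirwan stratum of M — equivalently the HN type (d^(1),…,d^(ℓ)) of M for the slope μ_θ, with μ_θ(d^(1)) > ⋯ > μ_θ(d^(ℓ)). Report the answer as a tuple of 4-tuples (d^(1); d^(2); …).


Interval decomposition of M: I[1,1], I[1,2], I[1,4], I[2,2]^2, I[4,4]^2.
HN type (ℓ=4): μ^(1)=41; μ^(2)=8; μ^(3)=-45/4; μ^(4)=-47

((0, 3, 0, 0); (2, 0, 0, 0); (1, 1, 1, 1); (0, 0, 0, 2))


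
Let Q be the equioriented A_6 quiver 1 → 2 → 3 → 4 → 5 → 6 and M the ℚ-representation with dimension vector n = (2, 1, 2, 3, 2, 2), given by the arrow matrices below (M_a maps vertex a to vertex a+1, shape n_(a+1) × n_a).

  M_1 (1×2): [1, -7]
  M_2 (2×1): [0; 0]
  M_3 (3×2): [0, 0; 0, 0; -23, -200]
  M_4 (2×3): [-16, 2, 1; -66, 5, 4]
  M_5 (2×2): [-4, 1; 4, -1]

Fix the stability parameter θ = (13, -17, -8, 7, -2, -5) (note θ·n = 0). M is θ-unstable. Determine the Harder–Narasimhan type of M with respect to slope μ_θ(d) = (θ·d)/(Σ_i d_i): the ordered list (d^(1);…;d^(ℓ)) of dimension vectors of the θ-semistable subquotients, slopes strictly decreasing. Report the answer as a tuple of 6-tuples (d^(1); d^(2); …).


Interval decomposition of M: I[1,1], I[1,2], I[3,3], I[3,5], I[4,4], I[4,6], I[6,6].
HN type (ℓ=7): μ^(1)=13; μ^(2)=7; μ^(3)=5/2; μ^(4)=0; μ^(5)=-2; μ^(6)=-5; μ^(7)=-8

((1, 0, 0, 0, 0, 0); (0, 0, 0, 1, 0, 0); (0, 0, 0, 1, 1, 0); (0, 0, 0, 1, 1, 1); (1, 1, 0, 0, 0, 0); (0, 0, 0, 0, 0, 1); (0, 0, 2, 0, 0, 0))


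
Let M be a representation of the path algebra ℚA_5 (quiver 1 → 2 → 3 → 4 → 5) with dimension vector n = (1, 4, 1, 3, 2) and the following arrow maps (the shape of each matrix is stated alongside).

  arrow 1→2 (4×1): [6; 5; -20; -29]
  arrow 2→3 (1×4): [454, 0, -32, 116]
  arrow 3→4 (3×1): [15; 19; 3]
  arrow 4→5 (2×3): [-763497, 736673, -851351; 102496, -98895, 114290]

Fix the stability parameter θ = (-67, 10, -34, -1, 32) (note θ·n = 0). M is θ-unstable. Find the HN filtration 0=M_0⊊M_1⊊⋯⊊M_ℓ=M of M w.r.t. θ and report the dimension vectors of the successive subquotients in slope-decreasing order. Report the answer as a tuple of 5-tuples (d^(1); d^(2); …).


Interval decomposition of M: I[1,2], I[2,2]^2, I[2,5], I[4,4], I[4,5].
HN type (ℓ=5): μ^(1)=32; μ^(2)=10; μ^(3)=-1; μ^(4)=-12; μ^(5)=-67

((0, 0, 0, 0, 2); (0, 3, 0, 0, 0); (0, 0, 0, 3, 0); (0, 1, 1, 0, 0); (1, 0, 0, 0, 0))


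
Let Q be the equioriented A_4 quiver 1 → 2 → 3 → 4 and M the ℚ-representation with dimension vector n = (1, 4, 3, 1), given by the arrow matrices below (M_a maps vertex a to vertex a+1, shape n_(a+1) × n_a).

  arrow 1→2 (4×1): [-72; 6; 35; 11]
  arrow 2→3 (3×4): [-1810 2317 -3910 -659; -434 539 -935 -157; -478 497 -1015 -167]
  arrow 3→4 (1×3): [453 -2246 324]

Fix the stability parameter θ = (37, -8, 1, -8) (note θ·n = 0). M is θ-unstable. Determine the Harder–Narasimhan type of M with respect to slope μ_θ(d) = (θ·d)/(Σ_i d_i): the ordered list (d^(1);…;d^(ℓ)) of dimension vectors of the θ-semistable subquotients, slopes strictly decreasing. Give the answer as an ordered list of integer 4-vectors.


Via rank(M_{q-1}∘⋯∘M_p): M ≅ I[1,4], I[2,2]^2, I[2,3], I[3,3].
μ_θ-semistable layers: μ^(1)=11/2; μ^(2)=1; μ^(3)=-8

((1, 1, 1, 1); (0, 0, 2, 0); (0, 3, 0, 0))


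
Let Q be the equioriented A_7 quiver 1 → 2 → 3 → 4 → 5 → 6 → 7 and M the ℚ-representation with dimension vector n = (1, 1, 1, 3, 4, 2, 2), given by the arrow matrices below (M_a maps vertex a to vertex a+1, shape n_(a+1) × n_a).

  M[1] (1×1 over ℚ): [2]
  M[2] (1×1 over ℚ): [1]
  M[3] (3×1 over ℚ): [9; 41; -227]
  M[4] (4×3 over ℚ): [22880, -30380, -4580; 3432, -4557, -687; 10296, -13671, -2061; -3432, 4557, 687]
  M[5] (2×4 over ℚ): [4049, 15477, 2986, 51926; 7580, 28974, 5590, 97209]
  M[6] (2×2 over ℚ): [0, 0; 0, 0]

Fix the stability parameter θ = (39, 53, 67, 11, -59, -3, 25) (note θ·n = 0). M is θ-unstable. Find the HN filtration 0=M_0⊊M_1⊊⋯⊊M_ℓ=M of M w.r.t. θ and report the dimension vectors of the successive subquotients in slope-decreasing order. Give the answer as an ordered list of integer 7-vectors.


Barcode: M ≅ I[1,4], I[4,4], I[4,6], I[5,5]^2, I[5,6], I[7,7]^2. HN layers by μ_θ (7 steps, strictly decreasing):
  μ^(1)=131/3; μ^(2)=39; μ^(3)=25; μ^(4)=11; μ^(5)=-3; μ^(6)=-24; μ^(7)=-59

((0, 1, 1, 1, 0, 0, 0); (1, 0, 0, 0, 0, 0, 0); (0, 0, 0, 0, 0, 0, 2); (0, 0, 0, 1, 0, 0, 0); (0, 0, 0, 0, 0, 2, 0); (0, 0, 0, 1, 1, 0, 0); (0, 0, 0, 0, 3, 0, 0))


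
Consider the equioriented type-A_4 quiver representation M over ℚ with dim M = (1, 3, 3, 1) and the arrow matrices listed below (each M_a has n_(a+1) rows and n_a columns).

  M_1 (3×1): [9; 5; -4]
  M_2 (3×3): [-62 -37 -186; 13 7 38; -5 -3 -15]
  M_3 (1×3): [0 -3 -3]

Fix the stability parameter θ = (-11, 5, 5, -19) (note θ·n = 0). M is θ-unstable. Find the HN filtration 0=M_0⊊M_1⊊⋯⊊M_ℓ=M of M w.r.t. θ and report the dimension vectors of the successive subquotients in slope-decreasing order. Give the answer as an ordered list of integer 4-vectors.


Via rank(M_{q-1}∘⋯∘M_p): M ≅ I[1,3], I[2,3], I[2,4].
μ_θ-semistable layers: μ^(1)=5; μ^(2)=-3; μ^(3)=-11

((0, 2, 2, 0); (0, 1, 1, 1); (1, 0, 0, 0))


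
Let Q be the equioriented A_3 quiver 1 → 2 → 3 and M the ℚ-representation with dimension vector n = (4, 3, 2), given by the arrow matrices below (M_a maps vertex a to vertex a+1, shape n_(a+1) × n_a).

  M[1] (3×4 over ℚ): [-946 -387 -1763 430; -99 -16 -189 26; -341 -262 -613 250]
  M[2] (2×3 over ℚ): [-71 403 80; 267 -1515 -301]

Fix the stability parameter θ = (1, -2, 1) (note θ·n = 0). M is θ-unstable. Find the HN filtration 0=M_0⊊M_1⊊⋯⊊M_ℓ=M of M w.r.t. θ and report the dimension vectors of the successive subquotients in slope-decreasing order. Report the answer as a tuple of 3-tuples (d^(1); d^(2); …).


Barcode: M ≅ I[1,1]^2, I[1,3]^2, I[2,2]. HN layers by μ_θ (3 steps, strictly decreasing):
  μ^(1)=1; μ^(2)=-1/2; μ^(3)=-2

((2, 0, 2); (2, 2, 0); (0, 1, 0))


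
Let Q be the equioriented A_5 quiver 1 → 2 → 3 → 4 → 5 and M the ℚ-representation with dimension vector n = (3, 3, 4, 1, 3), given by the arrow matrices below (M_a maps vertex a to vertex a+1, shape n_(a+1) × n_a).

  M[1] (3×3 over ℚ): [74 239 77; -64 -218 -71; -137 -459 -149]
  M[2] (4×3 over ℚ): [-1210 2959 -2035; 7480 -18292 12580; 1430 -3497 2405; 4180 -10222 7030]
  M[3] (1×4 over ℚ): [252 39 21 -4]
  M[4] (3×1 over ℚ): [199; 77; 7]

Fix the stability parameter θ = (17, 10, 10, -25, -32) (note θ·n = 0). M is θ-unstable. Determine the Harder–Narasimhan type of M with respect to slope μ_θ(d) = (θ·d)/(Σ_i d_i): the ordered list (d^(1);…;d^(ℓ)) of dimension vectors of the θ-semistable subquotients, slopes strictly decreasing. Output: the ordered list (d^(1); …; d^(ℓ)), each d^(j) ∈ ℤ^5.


Interval decomposition of M: I[1,2]^2, I[1,5], I[3,3]^3, I[5,5]^2.
HN type (ℓ=4): μ^(1)=27/2; μ^(2)=10; μ^(3)=-4; μ^(4)=-32

((2, 2, 0, 0, 0); (0, 0, 3, 0, 0); (1, 1, 1, 1, 1); (0, 0, 0, 0, 2))


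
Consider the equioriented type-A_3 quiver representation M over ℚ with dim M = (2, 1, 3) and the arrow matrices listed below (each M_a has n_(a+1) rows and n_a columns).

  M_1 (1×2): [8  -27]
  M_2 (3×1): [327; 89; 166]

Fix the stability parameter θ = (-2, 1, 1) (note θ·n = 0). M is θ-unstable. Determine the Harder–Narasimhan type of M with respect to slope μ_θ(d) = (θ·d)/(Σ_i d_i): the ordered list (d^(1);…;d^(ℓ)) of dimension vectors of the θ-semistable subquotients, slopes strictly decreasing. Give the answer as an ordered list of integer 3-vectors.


Barcode: M ≅ I[1,1], I[1,3], I[3,3]^2. HN layers by μ_θ (2 steps, strictly decreasing):
  μ^(1)=1; μ^(2)=-2

((0, 1, 3); (2, 0, 0))


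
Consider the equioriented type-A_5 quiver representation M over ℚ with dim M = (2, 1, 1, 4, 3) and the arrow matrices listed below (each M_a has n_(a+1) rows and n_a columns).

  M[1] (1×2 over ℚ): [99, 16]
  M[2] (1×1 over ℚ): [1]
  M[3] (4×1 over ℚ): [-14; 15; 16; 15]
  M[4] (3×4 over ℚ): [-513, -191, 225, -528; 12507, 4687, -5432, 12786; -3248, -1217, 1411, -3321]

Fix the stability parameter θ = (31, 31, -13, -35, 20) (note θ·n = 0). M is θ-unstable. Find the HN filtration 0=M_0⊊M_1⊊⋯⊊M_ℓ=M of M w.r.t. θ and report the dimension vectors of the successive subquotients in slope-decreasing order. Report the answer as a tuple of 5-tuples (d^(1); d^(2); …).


Interval decomposition of M: I[1,1], I[1,5], I[4,4], I[4,5]^2.
HN type (ℓ=4): μ^(1)=31; μ^(2)=20; μ^(3)=7/2; μ^(4)=-35

((1, 0, 0, 0, 0); (0, 0, 0, 0, 3); (1, 1, 1, 1, 0); (0, 0, 0, 3, 0))


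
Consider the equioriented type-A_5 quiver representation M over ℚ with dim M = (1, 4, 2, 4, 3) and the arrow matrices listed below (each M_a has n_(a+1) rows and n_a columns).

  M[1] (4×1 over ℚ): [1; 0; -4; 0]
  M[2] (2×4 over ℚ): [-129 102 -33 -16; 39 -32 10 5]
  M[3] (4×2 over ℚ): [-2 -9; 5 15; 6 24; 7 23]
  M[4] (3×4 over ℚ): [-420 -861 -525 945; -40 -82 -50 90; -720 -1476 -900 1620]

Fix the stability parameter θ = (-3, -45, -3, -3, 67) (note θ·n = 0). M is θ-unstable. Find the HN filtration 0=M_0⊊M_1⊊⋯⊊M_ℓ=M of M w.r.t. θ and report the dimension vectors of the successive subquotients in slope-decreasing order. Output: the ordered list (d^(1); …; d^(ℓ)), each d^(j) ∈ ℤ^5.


Interval decomposition of M: I[1,4], I[2,2]^2, I[2,4], I[4,4], I[4,5], I[5,5]^2.
HN type (ℓ=4): μ^(1)=67; μ^(2)=-3; μ^(3)=-24; μ^(4)=-45

((0, 0, 0, 0, 3); (0, 0, 2, 4, 0); (1, 1, 0, 0, 0); (0, 3, 0, 0, 0))


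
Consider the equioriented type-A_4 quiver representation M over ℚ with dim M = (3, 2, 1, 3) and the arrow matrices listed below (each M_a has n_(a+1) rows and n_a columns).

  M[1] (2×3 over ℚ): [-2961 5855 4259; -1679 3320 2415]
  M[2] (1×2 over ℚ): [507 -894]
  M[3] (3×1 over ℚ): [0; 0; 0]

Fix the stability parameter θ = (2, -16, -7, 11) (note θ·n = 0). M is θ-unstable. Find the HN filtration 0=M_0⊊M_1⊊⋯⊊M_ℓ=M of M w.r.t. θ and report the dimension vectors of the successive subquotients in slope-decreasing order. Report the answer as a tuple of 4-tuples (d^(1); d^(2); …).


Via rank(M_{q-1}∘⋯∘M_p): M ≅ I[1,1], I[1,2], I[1,3], I[4,4]^3.
μ_θ-semistable layers: μ^(1)=11; μ^(2)=2; μ^(3)=-7

((0, 0, 0, 3); (1, 0, 0, 0); (2, 2, 1, 0))


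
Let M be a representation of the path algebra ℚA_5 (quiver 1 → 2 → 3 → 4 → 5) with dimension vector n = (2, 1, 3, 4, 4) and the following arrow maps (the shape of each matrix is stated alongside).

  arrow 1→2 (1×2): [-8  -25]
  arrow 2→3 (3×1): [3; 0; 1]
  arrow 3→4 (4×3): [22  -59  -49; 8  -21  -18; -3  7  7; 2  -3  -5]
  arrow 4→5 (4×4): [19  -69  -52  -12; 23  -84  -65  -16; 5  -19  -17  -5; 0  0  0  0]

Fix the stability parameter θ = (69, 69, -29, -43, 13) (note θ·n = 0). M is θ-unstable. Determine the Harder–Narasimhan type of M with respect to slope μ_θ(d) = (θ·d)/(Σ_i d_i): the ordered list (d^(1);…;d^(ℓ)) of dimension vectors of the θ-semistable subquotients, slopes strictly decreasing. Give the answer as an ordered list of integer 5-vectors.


Via rank(M_{q-1}∘⋯∘M_p): M ≅ I[1,1], I[1,5], I[3,4], I[3,5], I[4,5], I[5,5].
μ_θ-semistable layers: μ^(1)=69; μ^(2)=79/5; μ^(3)=13; μ^(4)=-36; μ^(5)=-43

((1, 0, 0, 0, 0); (1, 1, 1, 1, 1); (0, 0, 0, 0, 3); (0, 0, 2, 2, 0); (0, 0, 0, 1, 0))


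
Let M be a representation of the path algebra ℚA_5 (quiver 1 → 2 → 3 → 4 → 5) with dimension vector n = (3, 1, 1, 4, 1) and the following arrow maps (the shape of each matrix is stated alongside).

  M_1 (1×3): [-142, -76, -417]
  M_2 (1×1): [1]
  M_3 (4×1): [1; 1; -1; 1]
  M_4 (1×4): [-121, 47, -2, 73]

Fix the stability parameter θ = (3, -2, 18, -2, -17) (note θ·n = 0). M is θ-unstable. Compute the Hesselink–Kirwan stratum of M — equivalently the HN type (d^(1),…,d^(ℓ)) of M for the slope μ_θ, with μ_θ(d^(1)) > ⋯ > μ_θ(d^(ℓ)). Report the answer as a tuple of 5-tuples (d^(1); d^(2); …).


Barcode: M ≅ I[1,1]^2, I[1,5], I[4,4]^3. HN layers by μ_θ (3 steps, strictly decreasing):
  μ^(1)=3; μ^(2)=0; μ^(3)=-2

((2, 0, 0, 0, 0); (1, 1, 1, 1, 1); (0, 0, 0, 3, 0))


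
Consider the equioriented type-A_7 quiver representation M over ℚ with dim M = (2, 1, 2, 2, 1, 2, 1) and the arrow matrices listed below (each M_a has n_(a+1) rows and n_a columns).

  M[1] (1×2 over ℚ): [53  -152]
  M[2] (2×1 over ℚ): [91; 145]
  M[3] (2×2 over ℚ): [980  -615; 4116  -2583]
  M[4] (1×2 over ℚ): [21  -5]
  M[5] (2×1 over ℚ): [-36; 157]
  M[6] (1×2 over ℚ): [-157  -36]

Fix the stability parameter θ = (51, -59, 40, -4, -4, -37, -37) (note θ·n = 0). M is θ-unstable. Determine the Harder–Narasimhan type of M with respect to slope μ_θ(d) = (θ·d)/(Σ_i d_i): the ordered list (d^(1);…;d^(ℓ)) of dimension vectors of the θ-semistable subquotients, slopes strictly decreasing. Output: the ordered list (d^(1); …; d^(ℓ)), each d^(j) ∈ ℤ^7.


Barcode: M ≅ I[1,1], I[1,4], I[3,3], I[4,6], I[6,7]. HN layers by μ_θ (6 steps, strictly decreasing):
  μ^(1)=51; μ^(2)=40; μ^(3)=18; μ^(4)=-4; μ^(5)=-15; μ^(6)=-37

((1, 0, 0, 0, 0, 0, 0); (0, 0, 1, 0, 0, 0, 0); (0, 0, 1, 1, 0, 0, 0); (1, 1, 0, 0, 0, 0, 0); (0, 0, 0, 1, 1, 1, 0); (0, 0, 0, 0, 0, 1, 1))


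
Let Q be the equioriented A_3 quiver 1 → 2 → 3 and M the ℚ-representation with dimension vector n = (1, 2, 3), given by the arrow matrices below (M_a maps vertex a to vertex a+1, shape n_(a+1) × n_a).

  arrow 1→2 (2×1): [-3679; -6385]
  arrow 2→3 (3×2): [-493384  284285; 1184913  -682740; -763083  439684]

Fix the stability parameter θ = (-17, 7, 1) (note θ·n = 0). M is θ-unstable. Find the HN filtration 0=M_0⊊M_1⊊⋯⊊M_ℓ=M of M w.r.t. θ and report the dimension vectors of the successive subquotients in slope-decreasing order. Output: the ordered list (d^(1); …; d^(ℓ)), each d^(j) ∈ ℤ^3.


Interval decomposition of M: I[1,3], I[2,3], I[3,3].
HN type (ℓ=3): μ^(1)=4; μ^(2)=1; μ^(3)=-17

((0, 2, 2); (0, 0, 1); (1, 0, 0))


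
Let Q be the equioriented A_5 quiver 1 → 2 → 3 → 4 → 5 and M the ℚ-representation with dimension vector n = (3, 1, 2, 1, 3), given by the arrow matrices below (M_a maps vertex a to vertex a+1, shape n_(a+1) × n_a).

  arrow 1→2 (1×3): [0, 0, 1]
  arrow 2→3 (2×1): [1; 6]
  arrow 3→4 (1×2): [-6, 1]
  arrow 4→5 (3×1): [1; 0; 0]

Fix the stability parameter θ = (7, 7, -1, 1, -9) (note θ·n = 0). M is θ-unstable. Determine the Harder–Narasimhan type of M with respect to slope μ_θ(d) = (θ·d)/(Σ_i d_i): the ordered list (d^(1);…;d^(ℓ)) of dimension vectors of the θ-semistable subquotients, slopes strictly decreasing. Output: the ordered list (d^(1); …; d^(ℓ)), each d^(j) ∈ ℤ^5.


Barcode: M ≅ I[1,1]^2, I[1,3], I[3,5], I[5,5]^2. HN layers by μ_θ (4 steps, strictly decreasing):
  μ^(1)=7; μ^(2)=13/3; μ^(3)=-3; μ^(4)=-9

((2, 0, 0, 0, 0); (1, 1, 1, 0, 0); (0, 0, 1, 1, 1); (0, 0, 0, 0, 2))


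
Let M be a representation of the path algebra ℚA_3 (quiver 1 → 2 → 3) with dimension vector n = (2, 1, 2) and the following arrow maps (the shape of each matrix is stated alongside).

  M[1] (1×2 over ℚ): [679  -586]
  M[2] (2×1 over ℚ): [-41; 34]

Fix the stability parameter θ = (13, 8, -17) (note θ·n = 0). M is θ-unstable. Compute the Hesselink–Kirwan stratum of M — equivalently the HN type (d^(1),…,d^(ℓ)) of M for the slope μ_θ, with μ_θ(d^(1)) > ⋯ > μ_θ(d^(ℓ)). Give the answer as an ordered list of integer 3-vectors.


Interval decomposition of M: I[1,1], I[1,3], I[3,3].
HN type (ℓ=3): μ^(1)=13; μ^(2)=4/3; μ^(3)=-17

((1, 0, 0); (1, 1, 1); (0, 0, 1))


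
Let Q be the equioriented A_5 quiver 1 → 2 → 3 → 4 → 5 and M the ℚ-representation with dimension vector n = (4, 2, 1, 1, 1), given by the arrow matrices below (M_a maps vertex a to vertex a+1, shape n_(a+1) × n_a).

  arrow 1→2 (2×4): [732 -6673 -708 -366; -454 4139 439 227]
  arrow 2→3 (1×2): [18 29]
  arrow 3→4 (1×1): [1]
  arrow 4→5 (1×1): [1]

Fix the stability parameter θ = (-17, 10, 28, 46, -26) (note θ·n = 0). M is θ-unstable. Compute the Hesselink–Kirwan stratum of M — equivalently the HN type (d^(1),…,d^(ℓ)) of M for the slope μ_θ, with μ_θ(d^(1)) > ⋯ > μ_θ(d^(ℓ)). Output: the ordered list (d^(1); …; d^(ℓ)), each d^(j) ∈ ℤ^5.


Via rank(M_{q-1}∘⋯∘M_p): M ≅ I[1,1]^2, I[1,2], I[1,5].
μ_θ-semistable layers: μ^(1)=16; μ^(2)=10; μ^(3)=-17

((0, 0, 1, 1, 1); (0, 2, 0, 0, 0); (4, 0, 0, 0, 0))


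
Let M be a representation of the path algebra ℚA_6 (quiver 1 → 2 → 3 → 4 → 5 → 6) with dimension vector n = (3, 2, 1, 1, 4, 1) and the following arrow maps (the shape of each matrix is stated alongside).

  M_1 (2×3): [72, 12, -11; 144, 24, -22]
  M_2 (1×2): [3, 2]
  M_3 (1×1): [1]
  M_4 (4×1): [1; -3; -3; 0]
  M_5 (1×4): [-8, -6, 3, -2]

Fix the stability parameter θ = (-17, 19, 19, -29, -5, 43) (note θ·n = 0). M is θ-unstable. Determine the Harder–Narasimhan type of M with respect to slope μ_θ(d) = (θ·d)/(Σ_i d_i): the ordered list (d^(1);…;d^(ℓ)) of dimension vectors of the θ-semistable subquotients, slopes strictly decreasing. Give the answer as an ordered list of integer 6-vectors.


Via rank(M_{q-1}∘⋯∘M_p): M ≅ I[1,1]^2, I[1,6], I[2,2], I[5,5]^3.
μ_θ-semistable layers: μ^(1)=43; μ^(2)=19; μ^(3)=1; μ^(4)=-5; μ^(5)=-17

((0, 0, 0, 0, 0, 1); (0, 1, 0, 0, 0, 0); (0, 1, 1, 1, 1, 0); (0, 0, 0, 0, 3, 0); (3, 0, 0, 0, 0, 0))


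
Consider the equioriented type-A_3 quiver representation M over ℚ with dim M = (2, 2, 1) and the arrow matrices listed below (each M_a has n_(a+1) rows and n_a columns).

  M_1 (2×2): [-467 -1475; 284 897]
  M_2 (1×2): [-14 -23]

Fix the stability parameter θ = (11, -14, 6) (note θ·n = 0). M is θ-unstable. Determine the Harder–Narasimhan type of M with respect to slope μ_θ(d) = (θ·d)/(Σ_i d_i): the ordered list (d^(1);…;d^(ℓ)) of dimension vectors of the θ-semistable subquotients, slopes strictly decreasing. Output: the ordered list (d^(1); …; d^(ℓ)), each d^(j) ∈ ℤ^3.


Interval decomposition of M: I[1,2], I[1,3].
HN type (ℓ=2): μ^(1)=6; μ^(2)=-3/2

((0, 0, 1); (2, 2, 0))


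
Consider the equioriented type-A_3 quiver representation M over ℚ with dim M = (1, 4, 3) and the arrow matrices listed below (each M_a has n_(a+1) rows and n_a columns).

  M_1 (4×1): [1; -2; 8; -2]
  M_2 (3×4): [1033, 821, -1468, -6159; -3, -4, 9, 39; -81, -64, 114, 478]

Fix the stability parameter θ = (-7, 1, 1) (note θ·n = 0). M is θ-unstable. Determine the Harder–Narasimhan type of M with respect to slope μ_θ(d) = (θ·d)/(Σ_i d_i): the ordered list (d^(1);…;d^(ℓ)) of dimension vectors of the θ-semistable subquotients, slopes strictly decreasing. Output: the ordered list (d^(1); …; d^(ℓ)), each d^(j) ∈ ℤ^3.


Interval decomposition of M: I[1,3], I[2,2], I[2,3]^2.
HN type (ℓ=2): μ^(1)=1; μ^(2)=-7

((0, 4, 3); (1, 0, 0))


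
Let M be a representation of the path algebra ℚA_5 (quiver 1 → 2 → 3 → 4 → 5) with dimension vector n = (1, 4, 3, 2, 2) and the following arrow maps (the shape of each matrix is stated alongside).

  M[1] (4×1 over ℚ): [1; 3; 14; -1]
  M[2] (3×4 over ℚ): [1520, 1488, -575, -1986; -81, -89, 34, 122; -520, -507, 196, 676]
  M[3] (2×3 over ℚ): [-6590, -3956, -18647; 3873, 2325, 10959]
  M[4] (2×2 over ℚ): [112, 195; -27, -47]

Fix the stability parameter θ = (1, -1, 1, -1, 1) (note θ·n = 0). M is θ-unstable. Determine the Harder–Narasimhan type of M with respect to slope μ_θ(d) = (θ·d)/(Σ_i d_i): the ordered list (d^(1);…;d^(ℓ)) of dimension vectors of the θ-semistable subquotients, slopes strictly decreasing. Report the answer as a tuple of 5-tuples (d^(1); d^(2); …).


Interval decomposition of M: I[1,5], I[2,2], I[2,3], I[2,5].
HN type (ℓ=3): μ^(1)=1; μ^(2)=0; μ^(3)=-1

((0, 0, 1, 0, 2); (1, 1, 2, 2, 0); (0, 3, 0, 0, 0))


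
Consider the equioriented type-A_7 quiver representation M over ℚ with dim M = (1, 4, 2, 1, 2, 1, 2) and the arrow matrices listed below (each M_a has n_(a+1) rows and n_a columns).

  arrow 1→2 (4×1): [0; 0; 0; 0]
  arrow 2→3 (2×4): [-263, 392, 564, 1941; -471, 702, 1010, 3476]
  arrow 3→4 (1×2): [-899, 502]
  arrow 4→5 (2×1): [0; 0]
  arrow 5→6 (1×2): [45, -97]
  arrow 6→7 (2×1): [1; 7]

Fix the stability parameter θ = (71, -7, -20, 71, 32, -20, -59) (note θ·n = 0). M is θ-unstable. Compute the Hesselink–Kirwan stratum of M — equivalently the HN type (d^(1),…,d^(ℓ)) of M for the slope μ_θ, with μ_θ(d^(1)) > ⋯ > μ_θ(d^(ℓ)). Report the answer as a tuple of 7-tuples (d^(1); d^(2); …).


Via rank(M_{q-1}∘⋯∘M_p): M ≅ I[1,1], I[2,2]^2, I[2,3], I[2,4], I[5,5], I[5,7], I[7,7].
μ_θ-semistable layers: μ^(1)=71; μ^(2)=32; μ^(3)=-7; μ^(4)=-27/2; μ^(5)=-47/3; μ^(6)=-59

((1, 0, 0, 1, 0, 0, 0); (0, 0, 0, 0, 1, 0, 0); (0, 2, 0, 0, 0, 0, 0); (0, 2, 2, 0, 0, 0, 0); (0, 0, 0, 0, 1, 1, 1); (0, 0, 0, 0, 0, 0, 1))


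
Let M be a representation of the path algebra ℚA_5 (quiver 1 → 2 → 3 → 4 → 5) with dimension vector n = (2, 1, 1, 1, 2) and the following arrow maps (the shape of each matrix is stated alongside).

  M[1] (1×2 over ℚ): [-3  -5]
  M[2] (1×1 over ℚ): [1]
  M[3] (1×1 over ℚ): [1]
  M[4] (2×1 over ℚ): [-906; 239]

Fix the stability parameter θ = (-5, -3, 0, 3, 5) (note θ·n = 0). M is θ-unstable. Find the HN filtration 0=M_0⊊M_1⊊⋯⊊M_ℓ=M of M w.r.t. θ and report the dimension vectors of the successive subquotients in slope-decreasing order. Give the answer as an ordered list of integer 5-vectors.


Via rank(M_{q-1}∘⋯∘M_p): M ≅ I[1,1], I[1,5], I[5,5].
μ_θ-semistable layers: μ^(1)=5; μ^(2)=3; μ^(3)=0; μ^(4)=-3; μ^(5)=-5

((0, 0, 0, 0, 2); (0, 0, 0, 1, 0); (0, 0, 1, 0, 0); (0, 1, 0, 0, 0); (2, 0, 0, 0, 0))


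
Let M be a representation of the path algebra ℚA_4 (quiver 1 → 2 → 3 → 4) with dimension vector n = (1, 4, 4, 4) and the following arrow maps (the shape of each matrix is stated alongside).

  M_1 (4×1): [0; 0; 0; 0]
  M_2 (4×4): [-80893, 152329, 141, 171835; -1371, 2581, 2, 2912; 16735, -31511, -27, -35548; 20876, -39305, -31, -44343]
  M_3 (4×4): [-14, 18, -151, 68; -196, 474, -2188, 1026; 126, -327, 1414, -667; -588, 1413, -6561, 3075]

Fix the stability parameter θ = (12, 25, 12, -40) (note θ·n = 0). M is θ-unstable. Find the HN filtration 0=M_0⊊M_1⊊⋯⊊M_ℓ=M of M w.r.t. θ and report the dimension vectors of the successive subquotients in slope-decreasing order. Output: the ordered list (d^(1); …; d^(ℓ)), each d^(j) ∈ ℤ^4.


Via rank(M_{q-1}∘⋯∘M_p): M ≅ I[1,1], I[2,3]^2, I[2,4]^2, I[4,4]^2.
μ_θ-semistable layers: μ^(1)=37/2; μ^(2)=12; μ^(3)=-1; μ^(4)=-40

((0, 2, 2, 0); (1, 0, 0, 0); (0, 2, 2, 2); (0, 0, 0, 2))


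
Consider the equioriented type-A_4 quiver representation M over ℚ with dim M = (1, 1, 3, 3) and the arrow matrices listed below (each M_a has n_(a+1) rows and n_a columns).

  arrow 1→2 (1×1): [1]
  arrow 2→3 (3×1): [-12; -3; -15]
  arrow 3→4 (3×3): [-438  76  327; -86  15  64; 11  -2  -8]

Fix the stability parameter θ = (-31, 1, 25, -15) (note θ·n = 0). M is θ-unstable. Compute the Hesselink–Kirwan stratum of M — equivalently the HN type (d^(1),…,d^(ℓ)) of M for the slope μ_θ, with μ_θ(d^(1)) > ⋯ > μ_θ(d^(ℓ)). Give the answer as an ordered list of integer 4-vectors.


Interval decomposition of M: I[1,4], I[3,4]^2.
HN type (ℓ=3): μ^(1)=5; μ^(2)=1; μ^(3)=-31

((0, 0, 3, 3); (0, 1, 0, 0); (1, 0, 0, 0))


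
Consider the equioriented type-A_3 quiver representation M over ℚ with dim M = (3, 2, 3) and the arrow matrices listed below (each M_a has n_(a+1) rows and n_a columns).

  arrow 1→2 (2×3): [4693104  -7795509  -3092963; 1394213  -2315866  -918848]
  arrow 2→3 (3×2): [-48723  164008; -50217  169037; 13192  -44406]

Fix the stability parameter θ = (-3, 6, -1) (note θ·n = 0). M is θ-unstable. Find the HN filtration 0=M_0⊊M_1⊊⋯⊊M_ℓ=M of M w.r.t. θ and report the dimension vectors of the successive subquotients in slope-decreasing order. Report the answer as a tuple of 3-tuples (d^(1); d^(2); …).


Interval decomposition of M: I[1,1], I[1,3]^2, I[3,3].
HN type (ℓ=3): μ^(1)=5/2; μ^(2)=-1; μ^(3)=-3

((0, 2, 2); (0, 0, 1); (3, 0, 0))


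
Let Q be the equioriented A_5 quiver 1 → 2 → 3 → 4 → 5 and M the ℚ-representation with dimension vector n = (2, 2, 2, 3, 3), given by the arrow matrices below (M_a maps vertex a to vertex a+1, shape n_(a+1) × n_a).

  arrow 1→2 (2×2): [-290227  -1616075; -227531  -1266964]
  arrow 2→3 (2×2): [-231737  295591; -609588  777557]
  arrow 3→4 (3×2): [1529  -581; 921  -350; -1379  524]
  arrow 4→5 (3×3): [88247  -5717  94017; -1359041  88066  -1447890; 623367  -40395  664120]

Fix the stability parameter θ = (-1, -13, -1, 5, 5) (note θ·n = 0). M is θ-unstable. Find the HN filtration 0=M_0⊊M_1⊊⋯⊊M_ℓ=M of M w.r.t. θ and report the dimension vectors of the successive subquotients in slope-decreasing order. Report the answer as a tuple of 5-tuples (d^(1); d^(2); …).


Interval decomposition of M: I[1,5]^2, I[4,5].
HN type (ℓ=3): μ^(1)=5; μ^(2)=-1; μ^(3)=-7

((0, 0, 0, 3, 3); (0, 0, 2, 0, 0); (2, 2, 0, 0, 0))


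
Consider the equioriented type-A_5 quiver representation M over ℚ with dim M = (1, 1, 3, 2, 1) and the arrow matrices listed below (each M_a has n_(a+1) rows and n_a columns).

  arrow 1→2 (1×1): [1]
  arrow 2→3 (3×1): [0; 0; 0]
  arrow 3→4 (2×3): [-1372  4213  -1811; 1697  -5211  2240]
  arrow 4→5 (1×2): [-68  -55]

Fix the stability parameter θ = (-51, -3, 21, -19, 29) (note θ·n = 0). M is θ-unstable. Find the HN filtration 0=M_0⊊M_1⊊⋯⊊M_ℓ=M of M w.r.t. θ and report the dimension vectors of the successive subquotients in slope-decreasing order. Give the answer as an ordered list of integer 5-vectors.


Barcode: M ≅ I[1,2], I[3,3], I[3,4], I[3,5]. HN layers by μ_θ (5 steps, strictly decreasing):
  μ^(1)=29; μ^(2)=21; μ^(3)=1; μ^(4)=-3; μ^(5)=-51

((0, 0, 0, 0, 1); (0, 0, 1, 0, 0); (0, 0, 2, 2, 0); (0, 1, 0, 0, 0); (1, 0, 0, 0, 0))


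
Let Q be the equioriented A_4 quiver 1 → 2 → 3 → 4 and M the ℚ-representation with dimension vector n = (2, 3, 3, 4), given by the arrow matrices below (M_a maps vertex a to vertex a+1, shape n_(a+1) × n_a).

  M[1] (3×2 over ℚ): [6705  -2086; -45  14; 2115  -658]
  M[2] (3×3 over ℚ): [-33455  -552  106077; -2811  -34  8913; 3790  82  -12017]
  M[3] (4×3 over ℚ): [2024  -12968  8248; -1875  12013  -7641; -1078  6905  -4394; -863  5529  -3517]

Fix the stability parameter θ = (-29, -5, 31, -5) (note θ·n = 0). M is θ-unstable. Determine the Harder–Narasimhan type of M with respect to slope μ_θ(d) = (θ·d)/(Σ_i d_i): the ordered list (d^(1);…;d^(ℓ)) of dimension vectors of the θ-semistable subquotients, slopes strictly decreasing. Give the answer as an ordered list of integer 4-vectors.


Interval decomposition of M: I[1,1], I[1,4], I[2,3], I[2,4], I[4,4]^2.
HN type (ℓ=4): μ^(1)=31; μ^(2)=13; μ^(3)=-5; μ^(4)=-29

((0, 0, 1, 0); (0, 0, 2, 2); (0, 3, 0, 2); (2, 0, 0, 0))


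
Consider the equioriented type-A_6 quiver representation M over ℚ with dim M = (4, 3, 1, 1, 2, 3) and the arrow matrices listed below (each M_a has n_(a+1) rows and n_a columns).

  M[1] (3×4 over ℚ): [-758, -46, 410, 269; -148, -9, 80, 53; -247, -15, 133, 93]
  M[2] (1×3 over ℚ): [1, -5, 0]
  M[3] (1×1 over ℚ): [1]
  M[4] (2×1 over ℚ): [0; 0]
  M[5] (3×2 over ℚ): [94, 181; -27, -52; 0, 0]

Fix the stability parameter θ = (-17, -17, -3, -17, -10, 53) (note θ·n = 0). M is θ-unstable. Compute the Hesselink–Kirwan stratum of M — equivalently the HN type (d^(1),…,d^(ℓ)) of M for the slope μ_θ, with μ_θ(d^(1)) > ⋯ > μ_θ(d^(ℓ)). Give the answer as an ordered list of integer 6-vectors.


Barcode: M ≅ I[1,1], I[1,2]^2, I[1,4], I[5,6]^2, I[6,6]. HN layers by μ_θ (3 steps, strictly decreasing):
  μ^(1)=53; μ^(2)=-10; μ^(3)=-17

((0, 0, 0, 0, 0, 3); (0, 0, 1, 1, 2, 0); (4, 3, 0, 0, 0, 0))


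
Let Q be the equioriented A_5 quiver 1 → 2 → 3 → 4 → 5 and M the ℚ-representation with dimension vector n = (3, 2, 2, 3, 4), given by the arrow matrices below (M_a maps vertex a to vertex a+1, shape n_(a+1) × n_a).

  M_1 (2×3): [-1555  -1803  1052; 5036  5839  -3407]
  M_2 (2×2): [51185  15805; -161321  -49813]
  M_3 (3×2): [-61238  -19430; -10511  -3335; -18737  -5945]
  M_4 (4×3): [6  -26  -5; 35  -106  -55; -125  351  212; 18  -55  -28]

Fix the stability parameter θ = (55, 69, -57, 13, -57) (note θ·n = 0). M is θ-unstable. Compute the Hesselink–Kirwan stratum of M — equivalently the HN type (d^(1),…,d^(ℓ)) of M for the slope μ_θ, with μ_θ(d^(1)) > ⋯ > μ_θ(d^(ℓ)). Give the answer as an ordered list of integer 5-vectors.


Via rank(M_{q-1}∘⋯∘M_p): M ≅ I[1,1], I[1,2], I[1,3], I[3,5], I[4,5]^2, I[5,5].
μ_θ-semistable layers: μ^(1)=69; μ^(2)=55; μ^(3)=67/3; μ^(4)=-22; μ^(5)=-57

((0, 1, 0, 0, 0); (2, 0, 0, 0, 0); (1, 1, 1, 0, 0); (0, 0, 0, 3, 3); (0, 0, 1, 0, 1))


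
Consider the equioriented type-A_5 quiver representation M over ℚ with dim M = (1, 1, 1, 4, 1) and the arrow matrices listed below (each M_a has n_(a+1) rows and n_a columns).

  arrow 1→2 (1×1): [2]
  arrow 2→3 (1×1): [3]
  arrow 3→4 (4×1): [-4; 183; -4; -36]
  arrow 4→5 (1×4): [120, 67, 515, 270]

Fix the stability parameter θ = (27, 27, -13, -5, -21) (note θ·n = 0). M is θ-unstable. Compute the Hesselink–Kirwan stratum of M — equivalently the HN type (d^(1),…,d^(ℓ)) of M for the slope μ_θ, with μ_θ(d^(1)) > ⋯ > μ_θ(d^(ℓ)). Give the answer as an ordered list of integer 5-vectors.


Interval decomposition of M: I[1,5], I[4,4]^3.
HN type (ℓ=2): μ^(1)=3; μ^(2)=-5

((1, 1, 1, 1, 1); (0, 0, 0, 3, 0))


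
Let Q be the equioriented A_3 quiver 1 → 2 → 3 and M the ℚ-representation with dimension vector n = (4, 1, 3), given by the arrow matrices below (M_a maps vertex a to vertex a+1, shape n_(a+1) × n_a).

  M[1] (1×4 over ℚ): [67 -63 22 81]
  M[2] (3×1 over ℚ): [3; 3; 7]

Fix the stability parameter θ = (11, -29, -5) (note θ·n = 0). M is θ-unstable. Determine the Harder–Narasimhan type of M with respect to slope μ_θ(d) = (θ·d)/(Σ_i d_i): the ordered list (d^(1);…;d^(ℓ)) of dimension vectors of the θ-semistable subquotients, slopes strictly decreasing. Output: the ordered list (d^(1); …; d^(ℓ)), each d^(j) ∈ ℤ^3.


Barcode: M ≅ I[1,1]^3, I[1,3], I[3,3]^2. HN layers by μ_θ (3 steps, strictly decreasing):
  μ^(1)=11; μ^(2)=-5; μ^(3)=-9

((3, 0, 0); (0, 0, 3); (1, 1, 0))


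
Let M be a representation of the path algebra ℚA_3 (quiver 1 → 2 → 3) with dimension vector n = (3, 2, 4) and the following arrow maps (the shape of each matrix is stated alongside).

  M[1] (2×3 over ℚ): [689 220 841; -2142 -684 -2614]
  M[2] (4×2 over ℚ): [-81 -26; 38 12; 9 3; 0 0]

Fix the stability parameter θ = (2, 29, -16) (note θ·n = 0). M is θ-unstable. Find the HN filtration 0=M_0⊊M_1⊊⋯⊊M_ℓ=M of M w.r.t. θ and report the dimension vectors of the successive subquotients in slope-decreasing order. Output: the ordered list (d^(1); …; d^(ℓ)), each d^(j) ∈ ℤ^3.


Interval decomposition of M: I[1,1], I[1,3]^2, I[3,3]^2.
HN type (ℓ=3): μ^(1)=13/2; μ^(2)=2; μ^(3)=-16

((0, 2, 2); (3, 0, 0); (0, 0, 2))


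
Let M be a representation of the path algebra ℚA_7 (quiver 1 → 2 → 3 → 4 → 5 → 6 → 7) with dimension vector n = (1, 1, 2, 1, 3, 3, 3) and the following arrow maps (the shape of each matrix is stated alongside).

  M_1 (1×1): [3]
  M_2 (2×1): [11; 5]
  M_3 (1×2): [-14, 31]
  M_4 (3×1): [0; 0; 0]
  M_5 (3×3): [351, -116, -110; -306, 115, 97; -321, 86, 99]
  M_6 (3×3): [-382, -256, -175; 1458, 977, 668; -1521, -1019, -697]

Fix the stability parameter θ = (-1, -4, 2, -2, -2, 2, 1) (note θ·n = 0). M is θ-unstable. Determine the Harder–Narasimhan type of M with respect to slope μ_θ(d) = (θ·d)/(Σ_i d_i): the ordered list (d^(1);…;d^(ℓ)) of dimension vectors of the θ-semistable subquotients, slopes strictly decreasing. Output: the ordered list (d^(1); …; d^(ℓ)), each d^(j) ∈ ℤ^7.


Interval decomposition of M: I[1,4], I[3,3], I[5,7]^3.
HN type (ℓ=5): μ^(1)=2; μ^(2)=3/2; μ^(3)=0; μ^(4)=-2; μ^(5)=-5/2

((0, 0, 1, 0, 0, 0, 0); (0, 0, 0, 0, 0, 3, 3); (0, 0, 1, 1, 0, 0, 0); (0, 0, 0, 0, 3, 0, 0); (1, 1, 0, 0, 0, 0, 0))


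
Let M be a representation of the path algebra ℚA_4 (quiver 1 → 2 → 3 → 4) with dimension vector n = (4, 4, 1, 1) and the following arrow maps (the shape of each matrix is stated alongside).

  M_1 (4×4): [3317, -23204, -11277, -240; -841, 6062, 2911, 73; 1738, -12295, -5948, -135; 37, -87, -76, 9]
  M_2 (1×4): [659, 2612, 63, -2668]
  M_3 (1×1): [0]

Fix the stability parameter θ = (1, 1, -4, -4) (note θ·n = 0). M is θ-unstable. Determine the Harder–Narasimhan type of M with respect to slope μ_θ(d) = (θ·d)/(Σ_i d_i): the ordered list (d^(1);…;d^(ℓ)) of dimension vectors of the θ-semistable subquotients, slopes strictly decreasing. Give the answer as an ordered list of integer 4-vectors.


Via rank(M_{q-1}∘⋯∘M_p): M ≅ I[1,2]^3, I[1,3], I[4,4].
μ_θ-semistable layers: μ^(1)=1; μ^(2)=-2/3; μ^(3)=-4

((3, 3, 0, 0); (1, 1, 1, 0); (0, 0, 0, 1))


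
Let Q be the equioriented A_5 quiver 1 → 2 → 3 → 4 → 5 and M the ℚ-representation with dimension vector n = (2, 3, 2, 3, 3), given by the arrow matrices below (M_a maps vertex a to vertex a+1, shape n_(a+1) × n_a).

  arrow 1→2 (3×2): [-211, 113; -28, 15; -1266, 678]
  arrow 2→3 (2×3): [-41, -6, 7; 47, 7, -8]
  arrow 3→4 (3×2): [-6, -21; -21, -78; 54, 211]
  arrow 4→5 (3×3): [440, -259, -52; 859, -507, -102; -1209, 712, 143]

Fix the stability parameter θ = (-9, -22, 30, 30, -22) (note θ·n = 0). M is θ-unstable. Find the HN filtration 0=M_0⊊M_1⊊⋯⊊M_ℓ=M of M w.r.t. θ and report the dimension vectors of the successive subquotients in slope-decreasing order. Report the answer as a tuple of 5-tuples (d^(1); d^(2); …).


Via rank(M_{q-1}∘⋯∘M_p): M ≅ I[1,5]^2, I[2,2], I[4,5].
μ_θ-semistable layers: μ^(1)=38/3; μ^(2)=4; μ^(3)=-31/2; μ^(4)=-22

((0, 0, 2, 2, 2); (0, 0, 0, 1, 1); (2, 2, 0, 0, 0); (0, 1, 0, 0, 0))


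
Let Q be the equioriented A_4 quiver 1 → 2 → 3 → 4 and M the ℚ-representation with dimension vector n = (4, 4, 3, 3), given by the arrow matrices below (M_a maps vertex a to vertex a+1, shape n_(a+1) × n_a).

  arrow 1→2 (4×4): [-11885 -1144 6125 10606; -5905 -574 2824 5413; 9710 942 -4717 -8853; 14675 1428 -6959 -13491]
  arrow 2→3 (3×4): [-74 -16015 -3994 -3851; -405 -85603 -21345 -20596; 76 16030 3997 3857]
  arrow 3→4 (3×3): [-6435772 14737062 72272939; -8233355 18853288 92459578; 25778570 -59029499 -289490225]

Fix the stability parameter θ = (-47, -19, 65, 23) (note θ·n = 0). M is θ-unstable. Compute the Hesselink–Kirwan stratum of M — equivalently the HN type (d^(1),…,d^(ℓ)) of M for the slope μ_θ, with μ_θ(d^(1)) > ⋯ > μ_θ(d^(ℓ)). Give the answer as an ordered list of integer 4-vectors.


Via rank(M_{q-1}∘⋯∘M_p): M ≅ I[1,1], I[1,2], I[1,4]^2, I[2,4].
μ_θ-semistable layers: μ^(1)=44; μ^(2)=-19; μ^(3)=-47

((0, 0, 3, 3); (0, 4, 0, 0); (4, 0, 0, 0))


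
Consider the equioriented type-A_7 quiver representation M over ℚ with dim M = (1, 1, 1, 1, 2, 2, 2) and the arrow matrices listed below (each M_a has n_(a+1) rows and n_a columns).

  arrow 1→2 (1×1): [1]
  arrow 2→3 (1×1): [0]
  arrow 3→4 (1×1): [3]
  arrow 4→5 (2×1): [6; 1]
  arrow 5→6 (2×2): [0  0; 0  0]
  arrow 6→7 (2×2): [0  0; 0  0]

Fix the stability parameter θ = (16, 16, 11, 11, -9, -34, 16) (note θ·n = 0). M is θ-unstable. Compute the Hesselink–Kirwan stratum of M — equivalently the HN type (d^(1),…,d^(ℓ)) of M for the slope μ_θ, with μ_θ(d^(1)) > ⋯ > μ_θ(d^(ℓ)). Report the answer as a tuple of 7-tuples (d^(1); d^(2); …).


Via rank(M_{q-1}∘⋯∘M_p): M ≅ I[1,2], I[3,5], I[5,5], I[6,6]^2, I[7,7]^2.
μ_θ-semistable layers: μ^(1)=16; μ^(2)=13/3; μ^(3)=-9; μ^(4)=-34

((1, 1, 0, 0, 0, 0, 2); (0, 0, 1, 1, 1, 0, 0); (0, 0, 0, 0, 1, 0, 0); (0, 0, 0, 0, 0, 2, 0))


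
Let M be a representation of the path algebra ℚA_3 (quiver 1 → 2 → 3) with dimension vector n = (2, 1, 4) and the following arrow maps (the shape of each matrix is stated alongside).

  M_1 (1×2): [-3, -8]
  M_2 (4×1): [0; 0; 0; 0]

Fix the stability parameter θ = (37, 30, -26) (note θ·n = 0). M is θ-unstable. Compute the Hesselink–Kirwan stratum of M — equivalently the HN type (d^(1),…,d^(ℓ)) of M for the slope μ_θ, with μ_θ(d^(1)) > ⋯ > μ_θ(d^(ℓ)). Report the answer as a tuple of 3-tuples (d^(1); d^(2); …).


Barcode: M ≅ I[1,1], I[1,2], I[3,3]^4. HN layers by μ_θ (3 steps, strictly decreasing):
  μ^(1)=37; μ^(2)=67/2; μ^(3)=-26

((1, 0, 0); (1, 1, 0); (0, 0, 4))
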